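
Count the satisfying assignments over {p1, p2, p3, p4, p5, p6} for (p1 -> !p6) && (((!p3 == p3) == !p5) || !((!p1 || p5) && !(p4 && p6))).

36

Initial set: {((p1 -> !p6) && (((!p3 == p3) == !p5) || !((!p1 || p5) && !(p4 && p6))))}.
((p1 -> !p6) && (((!p3 == p3) == !p5) || !((!p1 || p5) && !(p4 && p6)))): α-rule — add (p1 -> !p6), (((!p3 == p3) == !p5) || !((!p1 || p5) && !(p4 && p6))).
(p1 -> !p6): β-rule — branch into !p1  //  !p6.
  branch 1 (add !p1):
    (((!p3 == p3) == !p5) || !((!p1 || p5) && !(p4 && p6))): β-rule — branch into ((!p3 == p3) == !p5)  //  !((!p1 || p5) && !(p4 && p6)).
      branch 1.1 (add ((!p3 == p3) == !p5)):
        ((!p3 == p3) == !p5): β-rule — branch into (!p3 == p3), !p5  //  !(!p3 == p3), !!p5.
          branch 1.1.1 (add (!p3 == p3), !p5):
            (!p3 == p3): β-rule — branch into !p3, p3  //  !!p3, !p3.
              branch 1.1.1.1 (add !p3, p3):
                × closes — contains both p3 and !p3.
              branch 1.1.1.2 (add !!p3, !p3):
                × closes — contains both p3 and !p3.
          branch 1.1.2 (add !(!p3 == p3), !!p5):
            !(!p3 == p3): β-rule — branch into !p3, !p3  //  !!p3, p3.
              branch 1.1.2.1 (add !p3, !p3):
                ○ open, literals {p1=0, p3=0, p5=1}.
              branch 1.1.2.2 (add !!p3, p3):
                ○ open, literals {p1=0, p3=1, p5=1}.
      branch 1.2 (add !((!p1 || p5) && !(p4 && p6))):
        !((!p1 || p5) && !(p4 && p6)): β-rule — branch into !(!p1 || p5)  //  !!(p4 && p6).
          branch 1.2.1 (add !(!p1 || p5)):
            !(!p1 || p5): α-rule — add !!p1, !p5.
            × closes — contains both p1 and !p1.
          branch 1.2.2 (add !!(p4 && p6)):
            !!(p4 && p6): α-rule — add p4, p6.
            ○ open, literals {p1=0, p4=1, p6=1}.
  branch 2 (add !p6):
    (((!p3 == p3) == !p5) || !((!p1 || p5) && !(p4 && p6))): β-rule — branch into ((!p3 == p3) == !p5)  //  !((!p1 || p5) && !(p4 && p6)).
      branch 2.1 (add ((!p3 == p3) == !p5)):
        ((!p3 == p3) == !p5): β-rule — branch into (!p3 == p3), !p5  //  !(!p3 == p3), !!p5.
          branch 2.1.1 (add (!p3 == p3), !p5):
            (!p3 == p3): β-rule — branch into !p3, p3  //  !!p3, !p3.
              branch 2.1.1.1 (add !p3, p3):
                × closes — contains both p3 and !p3.
              branch 2.1.1.2 (add !!p3, !p3):
                × closes — contains both p3 and !p3.
          branch 2.1.2 (add !(!p3 == p3), !!p5):
            !(!p3 == p3): β-rule — branch into !p3, !p3  //  !!p3, p3.
              branch 2.1.2.1 (add !p3, !p3):
                ○ open, literals {p3=0, p5=1, p6=0}.
              branch 2.1.2.2 (add !!p3, p3):
                ○ open, literals {p3=1, p5=1, p6=0}.
      branch 2.2 (add !((!p1 || p5) && !(p4 && p6))):
        !((!p1 || p5) && !(p4 && p6)): β-rule — branch into !(!p1 || p5)  //  !!(p4 && p6).
          branch 2.2.1 (add !(!p1 || p5)):
            !(!p1 || p5): α-rule — add !!p1, !p5.
            ○ open, literals {p1=1, p5=0, p6=0}.
          branch 2.2.2 (add !!(p4 && p6)):
            !!(p4 && p6): α-rule — add p4, p6.
            × closes — contains both p6 and !p6.
6 branches closed, 6 open.
Each open branch fixes some atoms; the unmentioned ones are free. Counting distinct full assignments: branch {p1=0, p3=0, p5=1} (p2, p4, p6) contributes 8 new; branch {p1=0, p3=1, p5=1} (p2, p4, p6) contributes 8 new; branch {p1=0, p4=1, p6=1} (p2, p3, p5) contributes 4 new; branch {p3=0, p5=1, p6=0} (p1, p2, p4) contributes 4 new; branch {p3=1, p5=1, p6=0} (p1, p2, p4) contributes 4 new; branch {p1=1, p5=0, p6=0} (p2, p3, p4) contributes 8 new. Total: 36.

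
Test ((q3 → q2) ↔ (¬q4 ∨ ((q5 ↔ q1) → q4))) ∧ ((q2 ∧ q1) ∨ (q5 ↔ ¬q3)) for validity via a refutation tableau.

Not valid

Assume the negation and expand:
Initial set: {¬(((q3 → q2) ↔ (¬q4 ∨ ((q5 ↔ q1) → q4))) ∧ ((q2 ∧ q1) ∨ (q5 ↔ ¬q3)))}.
¬(((q3 → q2) ↔ (¬q4 ∨ ((q5 ↔ q1) → q4))) ∧ ((q2 ∧ q1) ∨ (q5 ↔ ¬q3))): β-rule — branch into ¬((q3 → q2) ↔ (¬q4 ∨ ((q5 ↔ q1) → q4)))  //  ¬((q2 ∧ q1) ∨ (q5 ↔ ¬q3)).
  branch 1 (add ¬((q3 → q2) ↔ (¬q4 ∨ ((q5 ↔ q1) → q4)))):
    ¬((q3 → q2) ↔ (¬q4 ∨ ((q5 ↔ q1) → q4))): β-rule — branch into (q3 → q2), ¬(¬q4 ∨ ((q5 ↔ q1) → q4))  //  ¬(q3 → q2), (¬q4 ∨ ((q5 ↔ q1) → q4)).
      branch 1.1 (add (q3 → q2), ¬(¬q4 ∨ ((q5 ↔ q1) → q4))):
        ¬(¬q4 ∨ ((q5 ↔ q1) → q4)): α-rule — add ¬¬q4, ¬((q5 ↔ q1) → q4).
        ¬((q5 ↔ q1) → q4): α-rule — add (q5 ↔ q1), ¬q4.
        × closes — contains both q4 and ¬q4.
      branch 1.2 (add ¬(q3 → q2), (¬q4 ∨ ((q5 ↔ q1) → q4))):
        ¬(q3 → q2): α-rule — add q3, ¬q2.
        (¬q4 ∨ ((q5 ↔ q1) → q4)): β-rule — branch into ¬q4  //  ((q5 ↔ q1) → q4).
          branch 1.2.1 (add ¬q4):
            ○ open, literals {q2=0, q3=1, q4=0}.
          branch 1.2.2 (add ((q5 ↔ q1) → q4)):
            ((q5 ↔ q1) → q4): β-rule — branch into ¬(q5 ↔ q1)  //  q4.
              branch 1.2.2.1 (add ¬(q5 ↔ q1)):
                ¬(q5 ↔ q1): β-rule — branch into q5, ¬q1  //  ¬q5, q1.
                  branch 1.2.2.1.1 (add q5, ¬q1):
                    ○ open, literals {q1=0, q2=0, q3=1, q5=1}.
                  branch 1.2.2.1.2 (add ¬q5, q1):
                    ○ open, literals {q1=1, q2=0, q3=1, q5=0}.
              branch 1.2.2.2 (add q4):
                ○ open, literals {q2=0, q3=1, q4=1}.
  branch 2 (add ¬((q2 ∧ q1) ∨ (q5 ↔ ¬q3))):
    ¬((q2 ∧ q1) ∨ (q5 ↔ ¬q3)): α-rule — add ¬(q2 ∧ q1), ¬(q5 ↔ ¬q3).
    ¬(q2 ∧ q1): β-rule — branch into ¬q2  //  ¬q1.
      branch 2.1 (add ¬q2):
        ¬(q5 ↔ ¬q3): β-rule — branch into q5, ¬¬q3  //  ¬q5, ¬q3.
          branch 2.1.1 (add q5, ¬¬q3):
            ○ open, literals {q2=0, q3=1, q5=1}.
          branch 2.1.2 (add ¬q5, ¬q3):
            ○ open, literals {q2=0, q3=0, q5=0}.
      branch 2.2 (add ¬q1):
        ¬(q5 ↔ ¬q3): β-rule — branch into q5, ¬¬q3  //  ¬q5, ¬q3.
          branch 2.2.1 (add q5, ¬¬q3):
            ○ open, literals {q1=0, q3=1, q5=1}.
          branch 2.2.2 (add ¬q5, ¬q3):
            ○ open, literals {q1=0, q3=0, q5=0}.
1 branch closed, 8 open.
An open branch gives a countermodel: q2=0, q3=1, q4=0 (unmentioned atoms arbitrary); under it the original formula is false.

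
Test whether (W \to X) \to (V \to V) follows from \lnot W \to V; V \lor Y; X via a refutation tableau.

Yes

Initial set: {(\lnot W \to V); (V \lor Y); X; \lnot ((W \to X) \to (V \to V))}.
\lnot ((W \to X) \to (V \to V)): α-rule — add (W \to X), \lnot (V \to V).
\lnot (V \to V): α-rule — add V, \lnot V.
× closes — contains both V and \lnot V.
All 1 branch closes.
Every branch closed, so the premises entail the conclusion.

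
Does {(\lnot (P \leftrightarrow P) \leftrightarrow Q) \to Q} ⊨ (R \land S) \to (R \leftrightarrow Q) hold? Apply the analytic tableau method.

Yes

Initial set: {((\lnot (P \leftrightarrow P) \leftrightarrow Q) \to Q); \lnot ((R \land S) \to (R \leftrightarrow Q))}.
\lnot ((R \land S) \to (R \leftrightarrow Q)): α-rule — add (R \land S), \lnot (R \leftrightarrow Q).
(R \land S): α-rule — add R, S.
((\lnot (P \leftrightarrow P) \leftrightarrow Q) \to Q): β-rule — branch into \lnot (\lnot (P \leftrightarrow P) \leftrightarrow Q)  //  Q.
  branch 1 (add \lnot (\lnot (P \leftrightarrow P) \leftrightarrow Q)):
    \lnot (R \leftrightarrow Q): β-rule — branch into R, \lnot Q  //  \lnot R, Q.
      branch 1.1 (add R, \lnot Q):
        \lnot (\lnot (P \leftrightarrow P) \leftrightarrow Q): β-rule — branch into \lnot (P \leftrightarrow P), \lnot Q  //  \lnot \lnot (P \leftrightarrow P), Q.
          branch 1.1.1 (add \lnot (P \leftrightarrow P), \lnot Q):
            \lnot (P \leftrightarrow P): β-rule — branch into P, \lnot P  //  \lnot P, P.
              branch 1.1.1.1 (add P, \lnot P):
                × closes — contains both P and \lnot P.
              branch 1.1.1.2 (add \lnot P, P):
                × closes — contains both P and \lnot P.
          branch 1.1.2 (add \lnot \lnot (P \leftrightarrow P), Q):
            × closes — contains both Q and \lnot Q.
      branch 1.2 (add \lnot R, Q):
        × closes — contains both R and \lnot R.
  branch 2 (add Q):
    \lnot (R \leftrightarrow Q): β-rule — branch into R, \lnot Q  //  \lnot R, Q.
      branch 2.1 (add R, \lnot Q):
        × closes — contains both Q and \lnot Q.
      branch 2.2 (add \lnot R, Q):
        × closes — contains both R and \lnot R.
All 6 branches close.
Every branch closed, so the premises entail the conclusion.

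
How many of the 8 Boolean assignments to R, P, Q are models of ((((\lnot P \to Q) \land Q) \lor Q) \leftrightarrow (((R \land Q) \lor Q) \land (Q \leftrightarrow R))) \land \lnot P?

Initial set: {(((((\lnot P \to Q) \land Q) \lor Q) \leftrightarrow (((R \land Q) \lor Q) \land (Q \leftrightarrow R))) \land \lnot P)}.
(((((\lnot P \to Q) \land Q) \lor Q) \leftrightarrow (((R \land Q) \lor Q) \land (Q \leftrightarrow R))) \land \lnot P): α-rule — add ((((\lnot P \to Q) \land Q) \lor Q) \leftrightarrow (((R \land Q) \lor Q) \land (Q \leftrightarrow R))), \lnot P.
((((\lnot P \to Q) \land Q) \lor Q) \leftrightarrow (((R \land Q) \lor Q) \land (Q \leftrightarrow R))): β-rule — branch into (((\lnot P \to Q) \land Q) \lor Q), (((R \land Q) \lor Q) \land (Q \leftrightarrow R))  //  \lnot (((\lnot P \to Q) \land Q) \lor Q), \lnot (((R \land Q) \lor Q) \land (Q \leftrightarrow R)).
  branch 1 (add (((\lnot P \to Q) \land Q) \lor Q), (((R \land Q) \lor Q) \land (Q \leftrightarrow R))):
    (((R \land Q) \lor Q) \land (Q \leftrightarrow R)): α-rule — add ((R \land Q) \lor Q), (Q \leftrightarrow R).
    (((\lnot P \to Q) \land Q) \lor Q): β-rule — branch into ((\lnot P \to Q) \land Q)  //  Q.
      branch 1.1 (add ((\lnot P \to Q) \land Q)):
        ((\lnot P \to Q) \land Q): α-rule — add (\lnot P \to Q), Q.
        ((R \land Q) \lor Q): β-rule — branch into (R \land Q)  //  Q.
          branch 1.1.1 (add (R \land Q)):
            (R \land Q): α-rule — add R, Q.
            (Q \leftrightarrow R): β-rule — branch into Q, R  //  \lnot Q, \lnot R.
              branch 1.1.1.1 (add Q, R):
                (\lnot P \to Q): β-rule — branch into \lnot \lnot P  //  Q.
                  branch 1.1.1.1.1 (add \lnot \lnot P):
                    × closes — contains both P and \lnot P.
                  branch 1.1.1.1.2 (add Q):
                    ○ open, literals {P=F, Q=T, R=T}.
              branch 1.1.1.2 (add \lnot Q, \lnot R):
                × closes — contains both Q and \lnot Q.
          branch 1.1.2 (add Q):
            (Q \leftrightarrow R): β-rule — branch into Q, R  //  \lnot Q, \lnot R.
              branch 1.1.2.1 (add Q, R):
                (\lnot P \to Q): β-rule — branch into \lnot \lnot P  //  Q.
                  branch 1.1.2.1.1 (add \lnot \lnot P):
                    × closes — contains both P and \lnot P.
                  branch 1.1.2.1.2 (add Q):
                    ○ open, literals {P=F, Q=T, R=T}.
              branch 1.1.2.2 (add \lnot Q, \lnot R):
                × closes — contains both Q and \lnot Q.
      branch 1.2 (add Q):
        ((R \land Q) \lor Q): β-rule — branch into (R \land Q)  //  Q.
          branch 1.2.1 (add (R \land Q)):
            (R \land Q): α-rule — add R, Q.
            (Q \leftrightarrow R): β-rule — branch into Q, R  //  \lnot Q, \lnot R.
              branch 1.2.1.1 (add Q, R):
                ○ open, literals {P=F, Q=T, R=T}.
              branch 1.2.1.2 (add \lnot Q, \lnot R):
                × closes — contains both Q and \lnot Q.
          branch 1.2.2 (add Q):
            (Q \leftrightarrow R): β-rule — branch into Q, R  //  \lnot Q, \lnot R.
              branch 1.2.2.1 (add Q, R):
                ○ open, literals {P=F, Q=T, R=T}.
              branch 1.2.2.2 (add \lnot Q, \lnot R):
                × closes — contains both Q and \lnot Q.
  branch 2 (add \lnot (((\lnot P \to Q) \land Q) \lor Q), \lnot (((R \land Q) \lor Q) \land (Q \leftrightarrow R))):
    \lnot (((\lnot P \to Q) \land Q) \lor Q): α-rule — add \lnot ((\lnot P \to Q) \land Q), \lnot Q.
    \lnot (((R \land Q) \lor Q) \land (Q \leftrightarrow R)): β-rule — branch into \lnot ((R \land Q) \lor Q)  //  \lnot (Q \leftrightarrow R).
      branch 2.1 (add \lnot ((R \land Q) \lor Q)):
        \lnot ((R \land Q) \lor Q): α-rule — add \lnot (R \land Q), \lnot Q.
        \lnot ((\lnot P \to Q) \land Q): β-rule — branch into \lnot (\lnot P \to Q)  //  \lnot Q.
          branch 2.1.1 (add \lnot (\lnot P \to Q)):
            \lnot (\lnot P \to Q): α-rule — add \lnot P, \lnot Q.
            \lnot (R \land Q): β-rule — branch into \lnot R  //  \lnot Q.
              branch 2.1.1.1 (add \lnot R):
                ○ open, literals {P=F, Q=F, R=F}.
              branch 2.1.1.2 (add \lnot Q):
                ○ open, literals {P=F, Q=F}.
          branch 2.1.2 (add \lnot Q):
            \lnot (R \land Q): β-rule — branch into \lnot R  //  \lnot Q.
              branch 2.1.2.1 (add \lnot R):
                ○ open, literals {P=F, Q=F, R=F}.
              branch 2.1.2.2 (add \lnot Q):
                ○ open, literals {P=F, Q=F}.
      branch 2.2 (add \lnot (Q \leftrightarrow R)):
        \lnot ((\lnot P \to Q) \land Q): β-rule — branch into \lnot (\lnot P \to Q)  //  \lnot Q.
          branch 2.2.1 (add \lnot (\lnot P \to Q)):
            \lnot (\lnot P \to Q): α-rule — add \lnot P, \lnot Q.
            \lnot (Q \leftrightarrow R): β-rule — branch into Q, \lnot R  //  \lnot Q, R.
              branch 2.2.1.1 (add Q, \lnot R):
                × closes — contains both Q and \lnot Q.
              branch 2.2.1.2 (add \lnot Q, R):
                ○ open, literals {P=F, Q=F, R=T}.
          branch 2.2.2 (add \lnot Q):
            \lnot (Q \leftrightarrow R): β-rule — branch into Q, \lnot R  //  \lnot Q, R.
              branch 2.2.2.1 (add Q, \lnot R):
                × closes — contains both Q and \lnot Q.
              branch 2.2.2.2 (add \lnot Q, R):
                ○ open, literals {P=F, Q=F, R=T}.
8 branches closed, 10 open.
Each open branch fixes some atoms; the unmentioned ones are free. Counting distinct full assignments: branch {P=F, Q=T, R=T} (none free) contributes 1 new; branch {P=F, Q=T, R=T} (none free) contributes 0 new; branch {P=F, Q=T, R=T} (none free) contributes 0 new; branch {P=F, Q=T, R=T} (none free) contributes 0 new; branch {P=F, Q=F, R=F} (none free) contributes 1 new; branch {P=F, Q=F} (R) contributes 1 new; branch {P=F, Q=F, R=F} (none free) contributes 0 new; branch {P=F, Q=F} (R) contributes 0 new; branch {P=F, Q=F, R=T} (none free) contributes 0 new; branch {P=F, Q=F, R=T} (none free) contributes 0 new. Total: 3.

3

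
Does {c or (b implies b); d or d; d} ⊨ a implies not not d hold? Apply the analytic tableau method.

Initial set: {(c or (b implies b)); (d or d); d; not (a implies not not d)}.
not (a implies not not d): α-rule — add a, not not not d.
not not not d: drop double negation, giving not d.
× closes — contains both d and not d.
All 1 branch closes.
Every branch closed, so the premises entail the conclusion.

Yes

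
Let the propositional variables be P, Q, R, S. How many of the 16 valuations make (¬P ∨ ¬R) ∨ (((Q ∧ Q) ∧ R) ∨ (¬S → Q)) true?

Initial set: {((¬P ∨ ¬R) ∨ (((Q ∧ Q) ∧ R) ∨ (¬S → Q)))}.
((¬P ∨ ¬R) ∨ (((Q ∧ Q) ∧ R) ∨ (¬S → Q))): β-rule — branch into (¬P ∨ ¬R)  //  (((Q ∧ Q) ∧ R) ∨ (¬S → Q)).
  branch 1 (add (¬P ∨ ¬R)):
    (¬P ∨ ¬R): β-rule — branch into ¬P  //  ¬R.
      branch 1.1 (add ¬P):
        ○ open, literals {P=F}.
      branch 1.2 (add ¬R):
        ○ open, literals {R=F}.
  branch 2 (add (((Q ∧ Q) ∧ R) ∨ (¬S → Q))):
    (((Q ∧ Q) ∧ R) ∨ (¬S → Q)): β-rule — branch into ((Q ∧ Q) ∧ R)  //  (¬S → Q).
      branch 2.1 (add ((Q ∧ Q) ∧ R)):
        ((Q ∧ Q) ∧ R): α-rule — add (Q ∧ Q), R.
        (Q ∧ Q): α-rule — add Q, Q.
        ○ open, literals {Q=T, R=T}.
      branch 2.2 (add (¬S → Q)):
        (¬S → Q): β-rule — branch into ¬¬S  //  Q.
          branch 2.2.1 (add ¬¬S):
            ○ open, literals {S=T}.
          branch 2.2.2 (add Q):
            ○ open, literals {Q=T}.
0 branches closed, 5 open.
Each open branch fixes some atoms; the unmentioned ones are free. Counting distinct full assignments: branch {P=F} (Q, R, S) contributes 8 new; branch {R=F} (P, Q, S) contributes 4 new; branch {Q=T, R=T} (P, S) contributes 2 new; branch {S=T} (P, Q, R) contributes 1 new; branch {Q=T} (P, R, S) contributes 0 new. Total: 15.

15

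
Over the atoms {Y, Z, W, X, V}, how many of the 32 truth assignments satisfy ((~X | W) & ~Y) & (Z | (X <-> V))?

Initial set: {(((~X | W) & ~Y) & (Z | (X <-> V)))}.
(((~X | W) & ~Y) & (Z | (X <-> V))): α-rule — add ((~X | W) & ~Y), (Z | (X <-> V)).
((~X | W) & ~Y): α-rule — add (~X | W), ~Y.
(Z | (X <-> V)): β-rule — branch into Z  //  (X <-> V).
  branch 1 (add Z):
    (~X | W): β-rule — branch into ~X  //  W.
      branch 1.1 (add ~X):
        ○ open, literals {X=false, Y=false, Z=true}.
      branch 1.2 (add W):
        ○ open, literals {W=true, Y=false, Z=true}.
  branch 2 (add (X <-> V)):
    (~X | W): β-rule — branch into ~X  //  W.
      branch 2.1 (add ~X):
        (X <-> V): β-rule — branch into X, V  //  ~X, ~V.
          branch 2.1.1 (add X, V):
            × closes — contains both X and ~X.
          branch 2.1.2 (add ~X, ~V):
            ○ open, literals {V=false, X=false, Y=false}.
      branch 2.2 (add W):
        (X <-> V): β-rule — branch into X, V  //  ~X, ~V.
          branch 2.2.1 (add X, V):
            ○ open, literals {V=true, W=true, X=true, Y=false}.
          branch 2.2.2 (add ~X, ~V):
            ○ open, literals {V=false, W=true, X=false, Y=false}.
1 branch closed, 5 open.
Each open branch fixes some atoms; the unmentioned ones are free. Counting distinct full assignments: branch {X=false, Y=false, Z=true} (W, V) contributes 4 new; branch {W=true, Y=false, Z=true} (X, V) contributes 2 new; branch {V=false, X=false, Y=false} (Z, W) contributes 2 new; branch {V=true, W=true, X=true, Y=false} (Z) contributes 1 new; branch {V=false, W=true, X=false, Y=false} (Z) contributes 0 new. Total: 9.

9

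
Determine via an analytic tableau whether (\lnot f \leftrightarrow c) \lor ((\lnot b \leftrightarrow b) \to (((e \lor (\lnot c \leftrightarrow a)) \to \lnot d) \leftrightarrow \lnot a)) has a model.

Satisfiable

Initial set: {((\lnot f \leftrightarrow c) \lor ((\lnot b \leftrightarrow b) \to (((e \lor (\lnot c \leftrightarrow a)) \to \lnot d) \leftrightarrow \lnot a)))}.
((\lnot f \leftrightarrow c) \lor ((\lnot b \leftrightarrow b) \to (((e \lor (\lnot c \leftrightarrow a)) \to \lnot d) \leftrightarrow \lnot a))): β-rule — branch into (\lnot f \leftrightarrow c)  //  ((\lnot b \leftrightarrow b) \to (((e \lor (\lnot c \leftrightarrow a)) \to \lnot d) \leftrightarrow \lnot a)).
  branch 1 (add (\lnot f \leftrightarrow c)):
    (\lnot f \leftrightarrow c): β-rule — branch into \lnot f, c  //  \lnot \lnot f, \lnot c.
      branch 1.1 (add \lnot f, c):
        ○ open, literals {c=true, f=false}.
      branch 1.2 (add \lnot \lnot f, \lnot c):
        ○ open, literals {c=false, f=true}.
  branch 2 (add ((\lnot b \leftrightarrow b) \to (((e \lor (\lnot c \leftrightarrow a)) \to \lnot d) \leftrightarrow \lnot a))):
    ((\lnot b \leftrightarrow b) \to (((e \lor (\lnot c \leftrightarrow a)) \to \lnot d) \leftrightarrow \lnot a)): β-rule — branch into \lnot (\lnot b \leftrightarrow b)  //  (((e \lor (\lnot c \leftrightarrow a)) \to \lnot d) \leftrightarrow \lnot a).
      branch 2.1 (add \lnot (\lnot b \leftrightarrow b)):
        \lnot (\lnot b \leftrightarrow b): β-rule — branch into \lnot b, \lnot b  //  \lnot \lnot b, b.
          branch 2.1.1 (add \lnot b, \lnot b):
            ○ open, literals {b=false}.
          branch 2.1.2 (add \lnot \lnot b, b):
            ○ open, literals {b=true}.
      branch 2.2 (add (((e \lor (\lnot c \leftrightarrow a)) \to \lnot d) \leftrightarrow \lnot a)):
        (((e \lor (\lnot c \leftrightarrow a)) \to \lnot d) \leftrightarrow \lnot a): β-rule — branch into ((e \lor (\lnot c \leftrightarrow a)) \to \lnot d), \lnot a  //  \lnot ((e \lor (\lnot c \leftrightarrow a)) \to \lnot d), \lnot \lnot a.
          branch 2.2.1 (add ((e \lor (\lnot c \leftrightarrow a)) \to \lnot d), \lnot a):
            ((e \lor (\lnot c \leftrightarrow a)) \to \lnot d): β-rule — branch into \lnot (e \lor (\lnot c \leftrightarrow a))  //  \lnot d.
              branch 2.2.1.1 (add \lnot (e \lor (\lnot c \leftrightarrow a))):
                \lnot (e \lor (\lnot c \leftrightarrow a)): α-rule — add \lnot e, \lnot (\lnot c \leftrightarrow a).
                \lnot (\lnot c \leftrightarrow a): β-rule — branch into \lnot c, \lnot a  //  \lnot \lnot c, a.
                  branch 2.2.1.1.1 (add \lnot c, \lnot a):
                    ○ open, literals {a=false, c=false, e=false}.
                  branch 2.2.1.1.2 (add \lnot \lnot c, a):
                    × closes — contains both a and \lnot a.
              branch 2.2.1.2 (add \lnot d):
                ○ open, literals {a=false, d=false}.
          branch 2.2.2 (add \lnot ((e \lor (\lnot c \leftrightarrow a)) \to \lnot d), \lnot \lnot a):
            \lnot ((e \lor (\lnot c \leftrightarrow a)) \to \lnot d): α-rule — add (e \lor (\lnot c \leftrightarrow a)), \lnot \lnot d.
            (e \lor (\lnot c \leftrightarrow a)): β-rule — branch into e  //  (\lnot c \leftrightarrow a).
              branch 2.2.2.1 (add e):
                ○ open, literals {a=true, d=true, e=true}.
              branch 2.2.2.2 (add (\lnot c \leftrightarrow a)):
                (\lnot c \leftrightarrow a): β-rule — branch into \lnot c, a  //  \lnot \lnot c, \lnot a.
                  branch 2.2.2.2.1 (add \lnot c, a):
                    ○ open, literals {a=true, c=false, d=true}.
                  branch 2.2.2.2.2 (add \lnot \lnot c, \lnot a):
                    × closes — contains both a and \lnot a.
2 branches closed, 8 open.
An open branch gives a satisfying assignment: c=true, f=false.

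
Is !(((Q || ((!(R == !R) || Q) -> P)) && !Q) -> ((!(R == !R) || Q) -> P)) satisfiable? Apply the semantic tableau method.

Initial set: {!(((Q || ((!(R == !R) || Q) -> P)) && !Q) -> ((!(R == !R) || Q) -> P))}.
!(((Q || ((!(R == !R) || Q) -> P)) && !Q) -> ((!(R == !R) || Q) -> P)): α-rule — add ((Q || ((!(R == !R) || Q) -> P)) && !Q), !((!(R == !R) || Q) -> P).
((Q || ((!(R == !R) || Q) -> P)) && !Q): α-rule — add (Q || ((!(R == !R) || Q) -> P)), !Q.
!((!(R == !R) || Q) -> P): α-rule — add (!(R == !R) || Q), !P.
(Q || ((!(R == !R) || Q) -> P)): β-rule — branch into Q  //  ((!(R == !R) || Q) -> P).
  branch 1 (add Q):
    × closes — contains both Q and !Q.
  branch 2 (add ((!(R == !R) || Q) -> P)):
    (!(R == !R) || Q): β-rule — branch into !(R == !R)  //  Q.
      branch 2.1 (add !(R == !R)):
        ((!(R == !R) || Q) -> P): β-rule — branch into !(!(R == !R) || Q)  //  P.
          branch 2.1.1 (add !(!(R == !R) || Q)):
            !(!(R == !R) || Q): α-rule — add !!(R == !R), !Q.
            !(R == !R): β-rule — branch into R, !!R  //  !R, !R.
              branch 2.1.1.1 (add R, !!R):
                !!(R == !R): β-rule — branch into R, !R  //  !R, !!R.
                  branch 2.1.1.1.1 (add R, !R):
                    × closes — contains both R and !R.
                  branch 2.1.1.1.2 (add !R, !!R):
                    × closes — contains both R and !R.
              branch 2.1.1.2 (add !R, !R):
                !!(R == !R): β-rule — branch into R, !R  //  !R, !!R.
                  branch 2.1.1.2.1 (add R, !R):
                    × closes — contains both R and !R.
                  branch 2.1.1.2.2 (add !R, !!R):
                    × closes — contains both R and !R.
          branch 2.1.2 (add P):
            × closes — contains both P and !P.
      branch 2.2 (add Q):
        × closes — contains both Q and !Q.
All 7 branches close.
Every branch closed; the formula is unsatisfiable.

Unsatisfiable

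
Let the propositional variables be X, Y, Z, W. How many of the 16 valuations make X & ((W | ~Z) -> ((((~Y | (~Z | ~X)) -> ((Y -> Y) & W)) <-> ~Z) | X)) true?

8

Initial set: {(X & ((W | ~Z) -> ((((~Y | (~Z | ~X)) -> ((Y -> Y) & W)) <-> ~Z) | X)))}.
(X & ((W | ~Z) -> ((((~Y | (~Z | ~X)) -> ((Y -> Y) & W)) <-> ~Z) | X))): α-rule — add X, ((W | ~Z) -> ((((~Y | (~Z | ~X)) -> ((Y -> Y) & W)) <-> ~Z) | X)).
((W | ~Z) -> ((((~Y | (~Z | ~X)) -> ((Y -> Y) & W)) <-> ~Z) | X)): β-rule — branch into ~(W | ~Z)  //  ((((~Y | (~Z | ~X)) -> ((Y -> Y) & W)) <-> ~Z) | X).
  branch 1 (add ~(W | ~Z)):
    ~(W | ~Z): α-rule — add ~W, ~~Z.
    ○ open, literals {W=false, X=true, Z=true}.
  branch 2 (add ((((~Y | (~Z | ~X)) -> ((Y -> Y) & W)) <-> ~Z) | X)):
    ((((~Y | (~Z | ~X)) -> ((Y -> Y) & W)) <-> ~Z) | X): β-rule — branch into (((~Y | (~Z | ~X)) -> ((Y -> Y) & W)) <-> ~Z)  //  X.
      branch 2.1 (add (((~Y | (~Z | ~X)) -> ((Y -> Y) & W)) <-> ~Z)):
        (((~Y | (~Z | ~X)) -> ((Y -> Y) & W)) <-> ~Z): β-rule — branch into ((~Y | (~Z | ~X)) -> ((Y -> Y) & W)), ~Z  //  ~((~Y | (~Z | ~X)) -> ((Y -> Y) & W)), ~~Z.
          branch 2.1.1 (add ((~Y | (~Z | ~X)) -> ((Y -> Y) & W)), ~Z):
            ((~Y | (~Z | ~X)) -> ((Y -> Y) & W)): β-rule — branch into ~(~Y | (~Z | ~X))  //  ((Y -> Y) & W).
              branch 2.1.1.1 (add ~(~Y | (~Z | ~X))):
                ~(~Y | (~Z | ~X)): α-rule — add ~~Y, ~(~Z | ~X).
                ~(~Z | ~X): α-rule — add ~~Z, ~~X.
                × closes — contains both Z and ~Z.
              branch 2.1.1.2 (add ((Y -> Y) & W)):
                ((Y -> Y) & W): α-rule — add (Y -> Y), W.
                (Y -> Y): β-rule — branch into ~Y  //  Y.
                  branch 2.1.1.2.1 (add ~Y):
                    ○ open, literals {W=true, X=true, Y=false, Z=false}.
                  branch 2.1.1.2.2 (add Y):
                    ○ open, literals {W=true, X=true, Y=true, Z=false}.
          branch 2.1.2 (add ~((~Y | (~Z | ~X)) -> ((Y -> Y) & W)), ~~Z):
            ~((~Y | (~Z | ~X)) -> ((Y -> Y) & W)): α-rule — add (~Y | (~Z | ~X)), ~((Y -> Y) & W).
            (~Y | (~Z | ~X)): β-rule — branch into ~Y  //  (~Z | ~X).
              branch 2.1.2.1 (add ~Y):
                ~((Y -> Y) & W): β-rule — branch into ~(Y -> Y)  //  ~W.
                  branch 2.1.2.1.1 (add ~(Y -> Y)):
                    ~(Y -> Y): α-rule — add Y, ~Y.
                    × closes — contains both Y and ~Y.
                  branch 2.1.2.1.2 (add ~W):
                    ○ open, literals {W=false, X=true, Y=false, Z=true}.
              branch 2.1.2.2 (add (~Z | ~X)):
                ~((Y -> Y) & W): β-rule — branch into ~(Y -> Y)  //  ~W.
                  branch 2.1.2.2.1 (add ~(Y -> Y)):
                    ~(Y -> Y): α-rule — add Y, ~Y.
                    × closes — contains both Y and ~Y.
                  branch 2.1.2.2.2 (add ~W):
                    (~Z | ~X): β-rule — branch into ~Z  //  ~X.
                      branch 2.1.2.2.2.1 (add ~Z):
                        × closes — contains both Z and ~Z.
                      branch 2.1.2.2.2.2 (add ~X):
                        × closes — contains both X and ~X.
      branch 2.2 (add X):
        ○ open, literals {X=true}.
5 branches closed, 5 open.
Each open branch fixes some atoms; the unmentioned ones are free. Counting distinct full assignments: branch {W=false, X=true, Z=true} (Y) contributes 2 new; branch {W=true, X=true, Y=false, Z=false} (none free) contributes 1 new; branch {W=true, X=true, Y=true, Z=false} (none free) contributes 1 new; branch {W=false, X=true, Y=false, Z=true} (none free) contributes 0 new; branch {X=true} (Y, Z, W) contributes 4 new. Total: 8.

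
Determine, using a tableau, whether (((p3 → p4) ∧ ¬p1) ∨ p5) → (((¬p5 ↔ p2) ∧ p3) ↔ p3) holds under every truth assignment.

Assume the negation and expand:
Initial set: {F ((((p3 → p4) ∧ ¬p1) ∨ p5) → (((¬p5 ↔ p2) ∧ p3) ↔ p3))}.
F ((((p3 → p4) ∧ ¬p1) ∨ p5) → (((¬p5 ↔ p2) ∧ p3) ↔ p3)): α-rule — add T (((p3 → p4) ∧ ¬p1) ∨ p5), F (((¬p5 ↔ p2) ∧ p3) ↔ p3).
T (((p3 → p4) ∧ ¬p1) ∨ p5): β-rule — branch into T ((p3 → p4) ∧ ¬p1)  //  T p5.
  branch 1 (add T ((p3 → p4) ∧ ¬p1)):
    T ((p3 → p4) ∧ ¬p1): α-rule — add T (p3 → p4), T ¬p1.
    F (((¬p5 ↔ p2) ∧ p3) ↔ p3): β-rule — branch into T ((¬p5 ↔ p2) ∧ p3), F p3  //  F ((¬p5 ↔ p2) ∧ p3), T p3.
      branch 1.1 (add T ((¬p5 ↔ p2) ∧ p3), F p3):
        T ((¬p5 ↔ p2) ∧ p3): α-rule — add T (¬p5 ↔ p2), T p3.
        × closes — contains both p3 and ¬p3.
      branch 1.2 (add F ((¬p5 ↔ p2) ∧ p3), T p3):
        T (p3 → p4): β-rule — branch into F p3  //  T p4.
          branch 1.2.1 (add F p3):
            × closes — contains both p3 and ¬p3.
          branch 1.2.2 (add T p4):
            F ((¬p5 ↔ p2) ∧ p3): β-rule — branch into F (¬p5 ↔ p2)  //  F p3.
              branch 1.2.2.1 (add F (¬p5 ↔ p2)):
                F (¬p5 ↔ p2): β-rule — branch into T ¬p5, F p2  //  F ¬p5, T p2.
                  branch 1.2.2.1.1 (add T ¬p5, F p2):
                    ○ open, literals {p1=false, p2=false, p3=true, p4=true, p5=false}.
                  branch 1.2.2.1.2 (add F ¬p5, T p2):
                    ○ open, literals {p1=false, p2=true, p3=true, p4=true, p5=true}.
              branch 1.2.2.2 (add F p3):
                × closes — contains both p3 and ¬p3.
  branch 2 (add T p5):
    F (((¬p5 ↔ p2) ∧ p3) ↔ p3): β-rule — branch into T ((¬p5 ↔ p2) ∧ p3), F p3  //  F ((¬p5 ↔ p2) ∧ p3), T p3.
      branch 2.1 (add T ((¬p5 ↔ p2) ∧ p3), F p3):
        T ((¬p5 ↔ p2) ∧ p3): α-rule — add T (¬p5 ↔ p2), T p3.
        × closes — contains both p3 and ¬p3.
      branch 2.2 (add F ((¬p5 ↔ p2) ∧ p3), T p3):
        F ((¬p5 ↔ p2) ∧ p3): β-rule — branch into F (¬p5 ↔ p2)  //  F p3.
          branch 2.2.1 (add F (¬p5 ↔ p2)):
            F (¬p5 ↔ p2): β-rule — branch into T ¬p5, F p2  //  F ¬p5, T p2.
              branch 2.2.1.1 (add T ¬p5, F p2):
                × closes — contains both p5 and ¬p5.
              branch 2.2.1.2 (add F ¬p5, T p2):
                ○ open, literals {p2=true, p3=true, p5=true}.
          branch 2.2.2 (add F p3):
            × closes — contains both p3 and ¬p3.
6 branches closed, 3 open.
An open branch gives a countermodel: p1=false, p2=false, p3=true, p4=true, p5=false (unmentioned atoms arbitrary); under it the original formula is false.

Not valid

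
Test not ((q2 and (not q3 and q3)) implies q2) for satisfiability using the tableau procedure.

Unsatisfiable

Initial set: {not ((q2 and (not q3 and q3)) implies q2)}.
not ((q2 and (not q3 and q3)) implies q2): α-rule — add (q2 and (not q3 and q3)), not q2.
(q2 and (not q3 and q3)): α-rule — add q2, (not q3 and q3).
× closes — contains both q2 and not q2.
All 1 branch closes.
Every branch closed; the formula is unsatisfiable.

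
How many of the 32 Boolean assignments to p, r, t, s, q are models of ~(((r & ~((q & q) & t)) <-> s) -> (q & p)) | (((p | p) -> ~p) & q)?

16

Initial set: {T (~(((r & ~((q & q) & t)) <-> s) -> (q & p)) | (((p | p) -> ~p) & q))}.
T (~(((r & ~((q & q) & t)) <-> s) -> (q & p)) | (((p | p) -> ~p) & q)): β-rule — branch into T ~(((r & ~((q & q) & t)) <-> s) -> (q & p))  //  T (((p | p) -> ~p) & q).
  branch 1 (add T ~(((r & ~((q & q) & t)) <-> s) -> (q & p))):
    T ~(((r & ~((q & q) & t)) <-> s) -> (q & p)): α-rule — add T ((r & ~((q & q) & t)) <-> s), F (q & p).
    T ((r & ~((q & q) & t)) <-> s): β-rule — branch into T (r & ~((q & q) & t)), T s  //  F (r & ~((q & q) & t)), F s.
      branch 1.1 (add T (r & ~((q & q) & t)), T s):
        T (r & ~((q & q) & t)): α-rule — add T r, T ~((q & q) & t).
        F (q & p): β-rule — branch into F q  //  F p.
          branch 1.1.1 (add F q):
            T ~((q & q) & t): β-rule — branch into F (q & q)  //  F t.
              branch 1.1.1.1 (add F (q & q)):
                F (q & q): β-rule — branch into F q  //  F q.
                  branch 1.1.1.1.1 (add F q):
                    ○ open, literals {q=false, r=true, s=true}.
                  branch 1.1.1.1.2 (add F q):
                    ○ open, literals {q=false, r=true, s=true}.
              branch 1.1.1.2 (add F t):
                ○ open, literals {q=false, r=true, s=true, t=false}.
          branch 1.1.2 (add F p):
            T ~((q & q) & t): β-rule — branch into F (q & q)  //  F t.
              branch 1.1.2.1 (add F (q & q)):
                F (q & q): β-rule — branch into F q  //  F q.
                  branch 1.1.2.1.1 (add F q):
                    ○ open, literals {p=false, q=false, r=true, s=true}.
                  branch 1.1.2.1.2 (add F q):
                    ○ open, literals {p=false, q=false, r=true, s=true}.
              branch 1.1.2.2 (add F t):
                ○ open, literals {p=false, r=true, s=true, t=false}.
      branch 1.2 (add F (r & ~((q & q) & t)), F s):
        F (q & p): β-rule — branch into F q  //  F p.
          branch 1.2.1 (add F q):
            F (r & ~((q & q) & t)): β-rule — branch into F r  //  F ~((q & q) & t).
              branch 1.2.1.1 (add F r):
                ○ open, literals {q=false, r=false, s=false}.
              branch 1.2.1.2 (add F ~((q & q) & t)):
                F ~((q & q) & t): α-rule — add T (q & q), T t.
                T (q & q): α-rule — add T q, T q.
                × closes — contains both q and ~q.
          branch 1.2.2 (add F p):
            F (r & ~((q & q) & t)): β-rule — branch into F r  //  F ~((q & q) & t).
              branch 1.2.2.1 (add F r):
                ○ open, literals {p=false, r=false, s=false}.
              branch 1.2.2.2 (add F ~((q & q) & t)):
                F ~((q & q) & t): α-rule — add T (q & q), T t.
                T (q & q): α-rule — add T q, T q.
                ○ open, literals {p=false, q=true, s=false, t=true}.
  branch 2 (add T (((p | p) -> ~p) & q)):
    T (((p | p) -> ~p) & q): α-rule — add T ((p | p) -> ~p), T q.
    T ((p | p) -> ~p): β-rule — branch into F (p | p)  //  T ~p.
      branch 2.1 (add F (p | p)):
        F (p | p): α-rule — add F p, F p.
        ○ open, literals {p=false, q=true}.
      branch 2.2 (add T ~p):
        ○ open, literals {p=false, q=true}.
1 branch closed, 11 open.
Each open branch fixes some atoms; the unmentioned ones are free. Counting distinct full assignments: branch {q=false, r=true, s=true} (p, t) contributes 4 new; branch {q=false, r=true, s=true} (p, t) contributes 0 new; branch {q=false, r=true, s=true, t=false} (p) contributes 0 new; branch {p=false, q=false, r=true, s=true} (t) contributes 0 new; branch {p=false, q=false, r=true, s=true} (t) contributes 0 new; branch {p=false, r=true, s=true, t=false} (q) contributes 1 new; branch {q=false, r=false, s=false} (p, t) contributes 4 new; branch {p=false, r=false, s=false} (t, q) contributes 2 new; branch {p=false, q=true, s=false, t=true} (r) contributes 1 new; branch {p=false, q=true} (r, t, s) contributes 4 new; branch {p=false, q=true} (r, t, s) contributes 0 new. Total: 16.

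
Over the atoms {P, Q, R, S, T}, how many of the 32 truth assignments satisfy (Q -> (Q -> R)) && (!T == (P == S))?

12

Initial set: {T ((Q -> (Q -> R)) && (!T == (P == S)))}.
T ((Q -> (Q -> R)) && (!T == (P == S))): α-rule — add T (Q -> (Q -> R)), T (!T == (P == S)).
T (Q -> (Q -> R)): β-rule — branch into F Q  //  T (Q -> R).
  branch 1 (add F Q):
    T (!T == (P == S)): β-rule — branch into T !T, T (P == S)  //  F !T, F (P == S).
      branch 1.1 (add T !T, T (P == S)):
        T (P == S): β-rule — branch into T P, T S  //  F P, F S.
          branch 1.1.1 (add T P, T S):
            ○ open, literals {P=true, Q=false, S=true, T=false}.
          branch 1.1.2 (add F P, F S):
            ○ open, literals {P=false, Q=false, S=false, T=false}.
      branch 1.2 (add F !T, F (P == S)):
        F (P == S): β-rule — branch into T P, F S  //  F P, T S.
          branch 1.2.1 (add T P, F S):
            ○ open, literals {P=true, Q=false, S=false, T=true}.
          branch 1.2.2 (add F P, T S):
            ○ open, literals {P=false, Q=false, S=true, T=true}.
  branch 2 (add T (Q -> R)):
    T (!T == (P == S)): β-rule — branch into T !T, T (P == S)  //  F !T, F (P == S).
      branch 2.1 (add T !T, T (P == S)):
        T (Q -> R): β-rule — branch into F Q  //  T R.
          branch 2.1.1 (add F Q):
            T (P == S): β-rule — branch into T P, T S  //  F P, F S.
              branch 2.1.1.1 (add T P, T S):
                ○ open, literals {P=true, Q=false, S=true, T=false}.
              branch 2.1.1.2 (add F P, F S):
                ○ open, literals {P=false, Q=false, S=false, T=false}.
          branch 2.1.2 (add T R):
            T (P == S): β-rule — branch into T P, T S  //  F P, F S.
              branch 2.1.2.1 (add T P, T S):
                ○ open, literals {P=true, R=true, S=true, T=false}.
              branch 2.1.2.2 (add F P, F S):
                ○ open, literals {P=false, R=true, S=false, T=false}.
      branch 2.2 (add F !T, F (P == S)):
        T (Q -> R): β-rule — branch into F Q  //  T R.
          branch 2.2.1 (add F Q):
            F (P == S): β-rule — branch into T P, F S  //  F P, T S.
              branch 2.2.1.1 (add T P, F S):
                ○ open, literals {P=true, Q=false, S=false, T=true}.
              branch 2.2.1.2 (add F P, T S):
                ○ open, literals {P=false, Q=false, S=true, T=true}.
          branch 2.2.2 (add T R):
            F (P == S): β-rule — branch into T P, F S  //  F P, T S.
              branch 2.2.2.1 (add T P, F S):
                ○ open, literals {P=true, R=true, S=false, T=true}.
              branch 2.2.2.2 (add F P, T S):
                ○ open, literals {P=false, R=true, S=true, T=true}.
0 branches closed, 12 open.
Each open branch fixes some atoms; the unmentioned ones are free. Counting distinct full assignments: branch {P=true, Q=false, S=true, T=false} (R) contributes 2 new; branch {P=false, Q=false, S=false, T=false} (R) contributes 2 new; branch {P=true, Q=false, S=false, T=true} (R) contributes 2 new; branch {P=false, Q=false, S=true, T=true} (R) contributes 2 new; branch {P=true, Q=false, S=true, T=false} (R) contributes 0 new; branch {P=false, Q=false, S=false, T=false} (R) contributes 0 new; branch {P=true, R=true, S=true, T=false} (Q) contributes 1 new; branch {P=false, R=true, S=false, T=false} (Q) contributes 1 new; branch {P=true, Q=false, S=false, T=true} (R) contributes 0 new; branch {P=false, Q=false, S=true, T=true} (R) contributes 0 new; branch {P=true, R=true, S=false, T=true} (Q) contributes 1 new; branch {P=false, R=true, S=true, T=true} (Q) contributes 1 new. Total: 12.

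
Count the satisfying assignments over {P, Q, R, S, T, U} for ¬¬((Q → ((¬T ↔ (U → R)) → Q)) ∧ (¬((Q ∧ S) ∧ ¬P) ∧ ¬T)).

28

Initial set: {¬¬((Q → ((¬T ↔ (U → R)) → Q)) ∧ (¬((Q ∧ S) ∧ ¬P) ∧ ¬T))}.
¬¬((Q → ((¬T ↔ (U → R)) → Q)) ∧ (¬((Q ∧ S) ∧ ¬P) ∧ ¬T)): drop double negation, giving ((Q → ((¬T ↔ (U → R)) → Q)) ∧ (¬((Q ∧ S) ∧ ¬P) ∧ ¬T)).
((Q → ((¬T ↔ (U → R)) → Q)) ∧ (¬((Q ∧ S) ∧ ¬P) ∧ ¬T)): α-rule — add (Q → ((¬T ↔ (U → R)) → Q)), (¬((Q ∧ S) ∧ ¬P) ∧ ¬T).
(¬((Q ∧ S) ∧ ¬P) ∧ ¬T): α-rule — add ¬((Q ∧ S) ∧ ¬P), ¬T.
(Q → ((¬T ↔ (U → R)) → Q)): β-rule — branch into ¬Q  //  ((¬T ↔ (U → R)) → Q).
  branch 1 (add ¬Q):
    ¬((Q ∧ S) ∧ ¬P): β-rule — branch into ¬(Q ∧ S)  //  ¬¬P.
      branch 1.1 (add ¬(Q ∧ S)):
        ¬(Q ∧ S): β-rule — branch into ¬Q  //  ¬S.
          branch 1.1.1 (add ¬Q):
            ○ open, literals {Q=F, T=F}.
          branch 1.1.2 (add ¬S):
            ○ open, literals {Q=F, S=F, T=F}.
      branch 1.2 (add ¬¬P):
        ○ open, literals {P=T, Q=F, T=F}.
  branch 2 (add ((¬T ↔ (U → R)) → Q)):
    ¬((Q ∧ S) ∧ ¬P): β-rule — branch into ¬(Q ∧ S)  //  ¬¬P.
      branch 2.1 (add ¬(Q ∧ S)):
        ((¬T ↔ (U → R)) → Q): β-rule — branch into ¬(¬T ↔ (U → R))  //  Q.
          branch 2.1.1 (add ¬(¬T ↔ (U → R))):
            ¬(Q ∧ S): β-rule — branch into ¬Q  //  ¬S.
              branch 2.1.1.1 (add ¬Q):
                ¬(¬T ↔ (U → R)): β-rule — branch into ¬T, ¬(U → R)  //  ¬¬T, (U → R).
                  branch 2.1.1.1.1 (add ¬T, ¬(U → R)):
                    ¬(U → R): α-rule — add U, ¬R.
                    ○ open, literals {Q=F, R=F, T=F, U=T}.
                  branch 2.1.1.1.2 (add ¬¬T, (U → R)):
                    × closes — contains both T and ¬T.
              branch 2.1.1.2 (add ¬S):
                ¬(¬T ↔ (U → R)): β-rule — branch into ¬T, ¬(U → R)  //  ¬¬T, (U → R).
                  branch 2.1.1.2.1 (add ¬T, ¬(U → R)):
                    ¬(U → R): α-rule — add U, ¬R.
                    ○ open, literals {R=F, S=F, T=F, U=T}.
                  branch 2.1.1.2.2 (add ¬¬T, (U → R)):
                    × closes — contains both T and ¬T.
          branch 2.1.2 (add Q):
            ¬(Q ∧ S): β-rule — branch into ¬Q  //  ¬S.
              branch 2.1.2.1 (add ¬Q):
                × closes — contains both Q and ¬Q.
              branch 2.1.2.2 (add ¬S):
                ○ open, literals {Q=T, S=F, T=F}.
      branch 2.2 (add ¬¬P):
        ((¬T ↔ (U → R)) → Q): β-rule — branch into ¬(¬T ↔ (U → R))  //  Q.
          branch 2.2.1 (add ¬(¬T ↔ (U → R))):
            ¬(¬T ↔ (U → R)): β-rule — branch into ¬T, ¬(U → R)  //  ¬¬T, (U → R).
              branch 2.2.1.1 (add ¬T, ¬(U → R)):
                ¬(U → R): α-rule — add U, ¬R.
                ○ open, literals {P=T, R=F, T=F, U=T}.
              branch 2.2.1.2 (add ¬¬T, (U → R)):
                × closes — contains both T and ¬T.
          branch 2.2.2 (add Q):
            ○ open, literals {P=T, Q=T, T=F}.
4 branches closed, 8 open.
Each open branch fixes some atoms; the unmentioned ones are free. Counting distinct full assignments: branch {Q=F, T=F} (P, R, S, U) contributes 16 new; branch {Q=F, S=F, T=F} (P, R, U) contributes 0 new; branch {P=T, Q=F, T=F} (R, S, U) contributes 0 new; branch {Q=F, R=F, T=F, U=T} (P, S) contributes 0 new; branch {R=F, S=F, T=F, U=T} (P, Q) contributes 2 new; branch {Q=T, S=F, T=F} (P, R, U) contributes 6 new; branch {P=T, R=F, T=F, U=T} (Q, S) contributes 1 new; branch {P=T, Q=T, T=F} (R, S, U) contributes 3 new. Total: 28.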